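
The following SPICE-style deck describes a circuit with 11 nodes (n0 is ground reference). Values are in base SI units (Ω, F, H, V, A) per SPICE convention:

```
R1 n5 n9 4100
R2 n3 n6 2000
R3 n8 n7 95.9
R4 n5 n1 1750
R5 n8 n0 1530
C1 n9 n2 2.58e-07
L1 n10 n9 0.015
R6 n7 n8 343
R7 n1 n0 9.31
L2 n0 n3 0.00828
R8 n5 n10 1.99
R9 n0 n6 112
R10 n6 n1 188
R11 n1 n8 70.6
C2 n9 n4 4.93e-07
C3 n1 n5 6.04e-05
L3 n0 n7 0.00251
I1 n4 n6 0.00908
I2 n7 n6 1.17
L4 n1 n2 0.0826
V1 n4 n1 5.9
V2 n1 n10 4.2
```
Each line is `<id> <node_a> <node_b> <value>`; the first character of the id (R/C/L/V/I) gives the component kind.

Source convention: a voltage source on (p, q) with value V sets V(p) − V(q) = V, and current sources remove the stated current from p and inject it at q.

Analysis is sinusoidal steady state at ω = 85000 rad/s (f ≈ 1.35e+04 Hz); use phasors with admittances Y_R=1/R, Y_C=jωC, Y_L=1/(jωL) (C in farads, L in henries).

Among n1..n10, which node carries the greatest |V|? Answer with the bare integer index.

MNA unknowns: 10 node voltages V₁..V_10 plus 2 source currents (V1, V2)
R1: Y=0.0002439+0.000j on G[5,9]
R2: Y=0.0005000+0.000j on G[3,6]
R3: Y=0.01043+0.000j on G[8,7]
R4: Y=0.0005714+0.000j on G[5,1]
R5: Y=0.0006536+0.000j on G[8,0]
C1: Y=0.000+0.02193j on G[9,2]
L1: Y=0.000-0.0007843j on G[10,9]
R6: Y=0.002915+0.000j on G[7,8]
R7: Y=0.1074+0.000j on G[1,0]
L2: Y=0.000-0.001421j on G[0,3]
R8: Y=0.5025+0.000j on G[5,10]
R9: Y=0.008929+0.000j on G[0,6]
R10: Y=0.005319+0.000j on G[6,1]
R11: Y=0.01416+0.000j on G[1,8]
C2: Y=0.000+0.04190j on G[9,4]
C3: Y=0.000+5.134j on G[1,5]
L3: Y=0.000-0.004687j on G[0,7]
I1: z[4]−=0.00908, z[6]+=0.00908
I2: z[7]−=1.17, z[6]+=1.17
L4: Y=0.000-0.0001424j on G[1,2]
V1: row V4−V1=5.9, i_V1 at 4,1
V2: row V1−V10=4.2, i_V2 at 1,10
solve → V1=-3.017-4.593j, V2=3.139-4.556j, V3=8.980+24.70j, V4=2.883-4.593j, V5=-3.057-4.186j, V6=79.17-0.8193j, V7=-115.2-81.32j, V8=-56.12-40.84j, V9=3.099-4.557j, V10=-7.217-4.593j
aux → i_V1=-0.01062+0.009058j, i_V2=-2.091-0.1964j

7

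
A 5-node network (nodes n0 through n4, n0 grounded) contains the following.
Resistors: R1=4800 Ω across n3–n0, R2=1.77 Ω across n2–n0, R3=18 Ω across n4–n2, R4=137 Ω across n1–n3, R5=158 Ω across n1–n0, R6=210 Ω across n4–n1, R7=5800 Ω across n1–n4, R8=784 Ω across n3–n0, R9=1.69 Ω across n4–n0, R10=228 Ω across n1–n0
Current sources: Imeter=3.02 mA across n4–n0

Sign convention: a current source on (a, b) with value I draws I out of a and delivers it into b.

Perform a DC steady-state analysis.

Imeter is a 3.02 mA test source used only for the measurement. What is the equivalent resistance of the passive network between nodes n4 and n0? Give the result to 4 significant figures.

R_eq = 1.548 Ω

Element admittances at DC:
  Y(R1) = 0.0002083 S between n3,n0
  Y(R2) = 0.5650 S between n2,n0
  Y(R3) = 0.05556 S between n4,n2
  Y(R4) = 0.007299 S between n1,n3
  Y(R5) = 0.006329 S between n1,n0
  Y(R6) = 0.004762 S between n4,n1
  Y(R7) = 0.0001724 S between n1,n4
  Y(R8) = 0.001276 S between n3,n0
  Y(R9) = 0.5917 S between n4,n0
  Y(R10) = 0.004386 S between n1,n0
  Imeter: injects 0.00302 A into n0 (from n4)
Assemble and solve the 4×4 MNA system:
  V(n1)=-0.001367  V(n2)=-0.0004187  V(n3)=-0.001136  V(n4)=-0.004676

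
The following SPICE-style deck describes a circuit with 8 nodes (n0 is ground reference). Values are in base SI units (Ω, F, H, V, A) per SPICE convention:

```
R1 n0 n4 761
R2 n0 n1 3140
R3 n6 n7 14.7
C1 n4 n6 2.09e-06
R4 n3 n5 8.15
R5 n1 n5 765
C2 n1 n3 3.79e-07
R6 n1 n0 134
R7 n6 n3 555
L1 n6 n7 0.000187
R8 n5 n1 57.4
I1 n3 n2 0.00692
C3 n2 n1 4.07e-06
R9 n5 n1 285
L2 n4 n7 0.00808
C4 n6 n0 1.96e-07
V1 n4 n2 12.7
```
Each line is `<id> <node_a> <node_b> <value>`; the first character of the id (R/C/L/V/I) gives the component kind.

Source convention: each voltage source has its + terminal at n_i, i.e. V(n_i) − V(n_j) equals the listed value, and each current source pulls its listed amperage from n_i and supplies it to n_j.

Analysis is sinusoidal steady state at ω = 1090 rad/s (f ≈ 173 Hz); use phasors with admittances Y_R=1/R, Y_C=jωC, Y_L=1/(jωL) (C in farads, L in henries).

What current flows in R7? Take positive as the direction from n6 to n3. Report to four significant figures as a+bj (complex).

Apply KCL at each of the 7 non-ground nodes and solve the resulting linear system.
Node n1: branches {R2, R5, C2, R6, R8, C3, R9} → V_1 = -1.308-0.8420j
Node n2: branches {I1, C3, V1} → V_2 = -4.390+3.621j
Node n3: branches {R4, C2, R7, I1} → V_3 = -0.7888-0.4752j
Node n4: branches {R1, C1, L2, V1} → V_4 = 8.310+3.621j
Node n5: branches {R4, R5, R8, R9} → V_5 = -0.8685-0.5315j
Node n6: branches {R3, C1, R7, L1, C4} → V_6 = 8.392+3.476j
Node n7: branches {R3, L1, L2} → V_7 = 8.391+3.479j
Source currents: i(V1)=-0.02672-0.01367j

0.01654+0.007119j A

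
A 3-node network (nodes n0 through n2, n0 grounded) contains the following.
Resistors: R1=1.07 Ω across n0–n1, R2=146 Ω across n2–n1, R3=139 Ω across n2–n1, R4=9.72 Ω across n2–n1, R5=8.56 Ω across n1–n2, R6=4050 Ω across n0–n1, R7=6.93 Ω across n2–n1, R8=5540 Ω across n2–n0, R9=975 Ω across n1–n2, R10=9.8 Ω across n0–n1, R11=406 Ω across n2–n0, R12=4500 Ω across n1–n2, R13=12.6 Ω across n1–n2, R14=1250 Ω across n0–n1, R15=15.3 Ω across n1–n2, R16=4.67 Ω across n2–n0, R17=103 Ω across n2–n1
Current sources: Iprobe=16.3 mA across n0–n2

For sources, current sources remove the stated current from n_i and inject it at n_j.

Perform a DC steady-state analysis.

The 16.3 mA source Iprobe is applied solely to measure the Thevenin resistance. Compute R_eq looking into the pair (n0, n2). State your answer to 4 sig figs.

MNA unknowns: 2 node voltages V₁..V_2
R1: Y=0.9346 on G[0,1]
R2: Y=0.006849 on G[2,1]
R3: Y=0.007194 on G[2,1]
R4: Y=0.1029 on G[2,1]
R5: Y=0.1168 on G[1,2]
R6: Y=0.0002469 on G[0,1]
R7: Y=0.1443 on G[2,1]
R8: Y=0.0001805 on G[2,0]
R9: Y=0.001026 on G[1,2]
R10: Y=0.1020 on G[0,1]
R11: Y=0.002463 on G[2,0]
R12: Y=0.0002222 on G[1,2]
R13: Y=0.07937 on G[1,2]
R14: Y=0.0008000 on G[0,1]
R15: Y=0.06536 on G[1,2]
R16: Y=0.2141 on G[2,0]
R17: Y=0.009709 on G[2,1]
Iprobe: z[0]−=0.0163, z[2]+=0.0163
solve → V1=0.009726, V2=0.02864

R_eq = 1.757 Ω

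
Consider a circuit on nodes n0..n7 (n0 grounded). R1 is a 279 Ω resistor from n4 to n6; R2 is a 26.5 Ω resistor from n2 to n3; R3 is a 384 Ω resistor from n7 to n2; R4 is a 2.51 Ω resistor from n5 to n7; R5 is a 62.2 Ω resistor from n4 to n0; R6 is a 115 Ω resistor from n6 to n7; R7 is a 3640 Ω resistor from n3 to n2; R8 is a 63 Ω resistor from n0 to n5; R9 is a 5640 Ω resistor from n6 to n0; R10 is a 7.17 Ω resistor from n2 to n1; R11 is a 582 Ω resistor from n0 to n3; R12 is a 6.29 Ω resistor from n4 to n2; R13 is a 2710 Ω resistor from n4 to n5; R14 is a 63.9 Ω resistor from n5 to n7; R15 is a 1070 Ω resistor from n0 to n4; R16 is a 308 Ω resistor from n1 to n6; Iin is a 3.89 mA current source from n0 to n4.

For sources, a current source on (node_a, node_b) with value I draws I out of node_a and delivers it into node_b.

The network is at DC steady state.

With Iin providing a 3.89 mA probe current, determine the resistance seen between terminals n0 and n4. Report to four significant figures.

Apply KCL at each of the 7 non-ground nodes and solve the resulting linear system.
Node n1: branches {R10, R16} → V_1 = 0.1608
Node n2: branches {R2, R3, R7, R10, R12} → V_2 = 0.1623
Node n3: branches {R2, R7, R11} → V_3 = 0.1553
Node n4: branches {R1, R5, R12, R13, R15, Iin} → V_4 = 0.1671
Node n5: branches {R4, R8, R13, R14} → V_5 = 0.04812
Node n6: branches {R1, R6, R9, R16} → V_6 = 0.09899
Node n7: branches {R3, R4, R6, R14} → V_7 = 0.04986

R_eq = 42.94 Ω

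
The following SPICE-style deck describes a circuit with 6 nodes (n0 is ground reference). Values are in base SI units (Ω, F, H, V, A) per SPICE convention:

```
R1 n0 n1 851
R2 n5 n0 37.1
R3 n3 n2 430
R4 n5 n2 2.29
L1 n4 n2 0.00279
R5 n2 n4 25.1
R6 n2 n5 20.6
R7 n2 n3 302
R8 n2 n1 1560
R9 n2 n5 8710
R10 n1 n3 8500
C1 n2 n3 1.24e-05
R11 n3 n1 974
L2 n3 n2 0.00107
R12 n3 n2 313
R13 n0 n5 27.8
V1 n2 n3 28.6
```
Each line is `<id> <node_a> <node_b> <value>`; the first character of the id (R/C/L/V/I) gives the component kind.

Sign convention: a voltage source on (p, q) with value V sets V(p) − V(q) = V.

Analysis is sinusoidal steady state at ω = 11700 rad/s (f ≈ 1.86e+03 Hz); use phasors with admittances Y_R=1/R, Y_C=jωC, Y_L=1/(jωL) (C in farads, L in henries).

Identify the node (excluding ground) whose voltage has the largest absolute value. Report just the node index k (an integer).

3

Element admittances at ω=11700 rad/s:
  Y(R1) = 0.001175+0.000j S between n0,n1
  Y(R2) = 0.02695+0.000j S between n5,n0
  Y(R3) = 0.002326+0.000j S between n3,n2
  Y(R4) = 0.4367+0.000j S between n5,n2
  Y(L1) = 0.000-0.03063j S between n4,n2
  Y(R5) = 0.03984+0.000j S between n2,n4
  Y(R6) = 0.04854+0.000j S between n2,n5
  Y(R7) = 0.003311+0.000j S between n2,n3
  Y(R8) = 0.0006410+0.000j S between n2,n1
  Y(R9) = 0.0001148+0.000j S between n2,n5
  Y(R10) = 0.0001176+0.000j S between n1,n3
  Y(C1) = 0.000+0.1451j S between n2,n3
  Y(R11) = 0.001027+0.000j S between n3,n1
  Y(L2) = 0.000-0.07988j S between n3,n2
  Y(R12) = 0.003195+0.000j S between n3,n2
  Y(R13) = 0.03597+0.000j S between n0,n5
  V1: constraint V(n2)−V(n3) = 28.6
Assemble and solve the 6×6 MNA system:
  V(n1)=-10.92+0.000j  V(n2)=0.2303+0.000j  V(n3)=-28.37+0.000j  V(n4)=0.2303+0.000j  V(n5)=0.2039+0.000j
  i(V1)=-0.2726-1.865j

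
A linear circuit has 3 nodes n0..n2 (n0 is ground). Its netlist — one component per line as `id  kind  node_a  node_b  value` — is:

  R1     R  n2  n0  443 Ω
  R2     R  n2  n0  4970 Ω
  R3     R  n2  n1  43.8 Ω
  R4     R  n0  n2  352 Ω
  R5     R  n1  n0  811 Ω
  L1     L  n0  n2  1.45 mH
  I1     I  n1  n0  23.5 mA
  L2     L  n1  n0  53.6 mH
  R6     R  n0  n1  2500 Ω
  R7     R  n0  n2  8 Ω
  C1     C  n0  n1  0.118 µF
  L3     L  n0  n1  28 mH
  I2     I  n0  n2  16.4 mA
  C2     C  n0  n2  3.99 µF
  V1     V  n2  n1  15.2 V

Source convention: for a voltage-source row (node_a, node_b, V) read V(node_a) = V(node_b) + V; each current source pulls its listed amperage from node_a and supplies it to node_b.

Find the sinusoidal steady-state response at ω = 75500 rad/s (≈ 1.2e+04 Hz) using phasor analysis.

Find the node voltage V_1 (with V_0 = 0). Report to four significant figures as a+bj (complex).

Element admittances at ω=75500 rad/s:
  Y(R1) = 0.002257+0.000j S between n2,n0
  Y(R2) = 0.0002012+0.000j S between n2,n0
  Y(R3) = 0.02283+0.000j S between n2,n1
  Y(R4) = 0.002841+0.000j S between n0,n2
  Y(R5) = 0.001233+0.000j S between n1,n0
  Y(L1) = 0.000-0.009135j S between n0,n2
  I1: injects 0.0235 A into n0 (from n1)
  Y(L2) = 0.000-0.0002471j S between n1,n0
  Y(R6) = 0.0004000+0.000j S between n0,n1
  Y(R7) = 0.1250+0.000j S between n0,n2
  Y(C1) = 0.000+0.008909j S between n0,n1
  Y(L3) = 0.000-0.0004730j S between n0,n1
  I2: injects 0.0164 A into n2 (from n0)
  Y(C2) = 0.000+0.3012j S between n0,n2
  V1: constraint V(n2)−V(n1) = 15.2
Assemble and solve the 3×3 MNA system:
  V(n1)=-14.83+0.1032j  V(n2)=0.3692+0.1032j
  i(V1)=-0.3486-0.1213j

-14.83+0.1032j V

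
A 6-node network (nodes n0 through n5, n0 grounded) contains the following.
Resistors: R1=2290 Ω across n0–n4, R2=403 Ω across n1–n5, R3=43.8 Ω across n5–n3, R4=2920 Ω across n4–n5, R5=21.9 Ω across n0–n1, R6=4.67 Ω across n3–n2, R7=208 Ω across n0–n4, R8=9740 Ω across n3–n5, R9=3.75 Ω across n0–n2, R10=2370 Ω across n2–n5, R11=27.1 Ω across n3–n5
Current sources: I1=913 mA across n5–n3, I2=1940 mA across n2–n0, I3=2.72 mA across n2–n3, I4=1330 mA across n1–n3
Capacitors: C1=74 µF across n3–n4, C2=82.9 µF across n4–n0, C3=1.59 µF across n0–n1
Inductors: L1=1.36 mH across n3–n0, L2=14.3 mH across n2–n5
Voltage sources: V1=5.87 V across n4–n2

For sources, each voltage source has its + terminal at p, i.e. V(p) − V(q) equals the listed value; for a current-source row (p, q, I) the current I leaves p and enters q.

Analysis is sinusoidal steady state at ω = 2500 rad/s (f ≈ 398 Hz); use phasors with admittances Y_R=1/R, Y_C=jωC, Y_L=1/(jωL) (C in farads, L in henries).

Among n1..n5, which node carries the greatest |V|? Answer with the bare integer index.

1

MNA unknowns: 5 node voltages V₁..V_5 plus 1 source current (V1)
R1: Y=0.0004367+0.000j on G[0,4]
I1: z[5]−=0.913, z[3]+=0.913
R2: Y=0.002481+0.000j on G[1,5]
R3: Y=0.02283+0.000j on G[5,3]
R4: Y=0.0003425+0.000j on G[4,5]
R5: Y=0.04566+0.000j on G[0,1]
I2: z[2]−=1.94, z[0]+=1.94
I3: z[2]−=0.00272, z[3]+=0.00272
R6: Y=0.2141+0.000j on G[3,2]
C1: Y=0.000+0.1850j on G[3,4]
I4: z[1]−=1.33, z[3]+=1.33
L1: Y=0.000-0.2941j on G[3,0]
C2: Y=0.000+0.2072j on G[4,0]
R7: Y=0.004808+0.000j on G[0,4]
R8: Y=0.0001027+0.000j on G[3,5]
R9: Y=0.2667+0.000j on G[0,2]
R10: Y=0.0004219+0.000j on G[2,5]
L2: Y=0.000-0.02797j on G[2,5]
C3: Y=0.000+0.003975j on G[0,1]
R11: Y=0.03690+0.000j on G[3,5]
V1: row V4−V2=5.87, i_V1 at 4,2
solve → V1=-28.11+2.194j, V2=-3.969+0.2223j, V3=1.506+1.519j, V4=1.901+0.2223j, V5=-12.98-2.464j
aux → i_V1=-0.2089-0.4693j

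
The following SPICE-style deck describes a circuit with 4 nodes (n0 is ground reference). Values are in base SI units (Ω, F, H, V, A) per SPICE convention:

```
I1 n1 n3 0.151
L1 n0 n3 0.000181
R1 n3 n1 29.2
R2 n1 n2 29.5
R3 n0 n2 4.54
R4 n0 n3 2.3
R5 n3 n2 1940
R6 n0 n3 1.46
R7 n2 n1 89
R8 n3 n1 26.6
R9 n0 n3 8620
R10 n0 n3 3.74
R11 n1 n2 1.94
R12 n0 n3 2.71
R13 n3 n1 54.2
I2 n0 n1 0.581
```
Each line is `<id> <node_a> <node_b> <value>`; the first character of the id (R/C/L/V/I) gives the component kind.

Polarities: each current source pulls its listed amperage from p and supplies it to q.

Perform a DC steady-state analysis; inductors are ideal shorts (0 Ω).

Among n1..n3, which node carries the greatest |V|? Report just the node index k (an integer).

1

Element admittances at DC:
  I1: injects 0.151 A into n3 (from n1)
  L1: short n0↔n3 (DC inductor)
  Y(R1) = 0.03425 S between n3,n1
  Y(R2) = 0.03390 S between n1,n2
  Y(R3) = 0.2203 S between n0,n2
  Y(R4) = 0.4348 S between n0,n3
  Y(R5) = 0.0005155 S between n3,n2
  Y(R6) = 0.6849 S between n0,n3
  Y(R7) = 0.01124 S between n2,n1
  Y(R8) = 0.03759 S between n3,n1
  Y(R9) = 0.0001160 S between n0,n3
  Y(R10) = 0.2674 S between n0,n3
  Y(R11) = 0.5155 S between n1,n2
  Y(R12) = 0.3690 S between n0,n3
  Y(R13) = 0.01845 S between n3,n1
  I2: injects 0.581 A into n1 (from n0)
Assemble and solve the 4×4 MNA system:
  V(n1)=1.729  V(n2)=1.241  V(n3)=0.000
  i(L1)=-0.3078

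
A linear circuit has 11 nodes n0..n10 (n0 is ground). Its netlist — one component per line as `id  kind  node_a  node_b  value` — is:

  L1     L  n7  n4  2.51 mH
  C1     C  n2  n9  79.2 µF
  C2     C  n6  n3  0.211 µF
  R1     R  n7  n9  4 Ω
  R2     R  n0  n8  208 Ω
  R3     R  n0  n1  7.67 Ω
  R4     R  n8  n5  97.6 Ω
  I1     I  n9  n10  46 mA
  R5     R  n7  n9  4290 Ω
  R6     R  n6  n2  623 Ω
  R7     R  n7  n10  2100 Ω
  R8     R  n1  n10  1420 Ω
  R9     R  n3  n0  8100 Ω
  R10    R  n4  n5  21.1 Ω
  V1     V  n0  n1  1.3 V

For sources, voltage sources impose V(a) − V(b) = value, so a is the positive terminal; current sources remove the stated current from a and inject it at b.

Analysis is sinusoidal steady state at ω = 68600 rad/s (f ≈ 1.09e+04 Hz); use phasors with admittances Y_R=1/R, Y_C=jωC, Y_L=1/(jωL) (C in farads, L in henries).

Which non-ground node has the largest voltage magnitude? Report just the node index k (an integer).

Apply KCL at each of the 10 non-ground nodes and solve the resulting linear system.
Node n1: branches {R3, R8, V1} → V_1 = -1.300+0.000j
Node n2: branches {C1, R6} → V_2 = -8.442-3.729j
Node n3: branches {C2, R9} → V_3 = -7.811-3.524j
Node n4: branches {L1, R10} → V_4 = -8.004+0.4884j
Node n5: branches {R4, R10} → V_5 = -7.488+0.4568j
Node n6: branches {C2, R6} → V_6 = -7.841-3.458j
Node n7: branches {L1, R1, R5, R7} → V_7 = -8.262-3.730j
Node n8: branches {R2, R4} → V_8 = -5.096+0.3109j
Node n9: branches {C1, R1, I1, R5} → V_9 = -8.442-3.729j
Node n10: branches {I1, R7, R8} → V_10 = 34.86-1.505j
Source currents: i(V1)=-0.1950+0.001060j

10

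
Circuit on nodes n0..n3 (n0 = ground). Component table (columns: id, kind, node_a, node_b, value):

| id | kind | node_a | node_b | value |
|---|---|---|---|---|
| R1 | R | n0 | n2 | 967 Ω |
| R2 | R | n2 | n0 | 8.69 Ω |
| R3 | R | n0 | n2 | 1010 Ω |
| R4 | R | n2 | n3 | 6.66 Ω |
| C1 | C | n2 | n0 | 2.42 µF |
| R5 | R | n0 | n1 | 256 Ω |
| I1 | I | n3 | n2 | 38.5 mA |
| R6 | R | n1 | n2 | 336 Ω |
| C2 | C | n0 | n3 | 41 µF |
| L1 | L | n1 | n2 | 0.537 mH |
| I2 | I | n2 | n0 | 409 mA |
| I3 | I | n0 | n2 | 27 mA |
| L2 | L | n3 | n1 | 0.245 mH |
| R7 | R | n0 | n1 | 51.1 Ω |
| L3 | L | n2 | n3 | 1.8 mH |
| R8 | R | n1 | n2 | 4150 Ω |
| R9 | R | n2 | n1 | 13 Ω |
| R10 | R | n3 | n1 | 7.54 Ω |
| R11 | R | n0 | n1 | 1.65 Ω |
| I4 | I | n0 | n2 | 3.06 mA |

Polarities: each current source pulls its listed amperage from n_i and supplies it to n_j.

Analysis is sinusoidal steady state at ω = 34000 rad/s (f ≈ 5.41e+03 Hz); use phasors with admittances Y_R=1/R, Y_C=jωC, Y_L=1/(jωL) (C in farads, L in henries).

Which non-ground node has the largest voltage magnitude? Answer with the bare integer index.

2

Element admittances at ω=34000 rad/s:
  Y(R1) = 0.001034+0.000j S between n0,n2
  Y(R2) = 0.1151+0.000j S between n2,n0
  Y(R3) = 0.0009901+0.000j S between n0,n2
  Y(R4) = 0.1502+0.000j S between n2,n3
  Y(C1) = 0.000+0.08228j S between n2,n0
  Y(R5) = 0.003906+0.000j S between n0,n1
  I1: injects 0.0385 A into n2 (from n3)
  Y(R6) = 0.002976+0.000j S between n1,n2
  Y(C2) = 0.000+1.394j S between n0,n3
  Y(L1) = 0.000-0.05477j S between n1,n2
  I2: injects 0.409 A into n0 (from n2)
  I3: injects 0.027 A into n2 (from n0)
  Y(L2) = 0.000-0.1200j S between n3,n1
  Y(R7) = 0.01957+0.000j S between n0,n1
  Y(L3) = 0.000-0.01634j S between n2,n3
  Y(R8) = 0.0002410+0.000j S between n1,n2
  Y(R9) = 0.07692+0.000j S between n2,n1
  Y(R10) = 0.1326+0.000j S between n3,n1
  Y(R11) = 0.6061+0.000j S between n0,n1
  I4: injects 0.00306 A into n2 (from n0)
Assemble and solve the 3×3 MNA system:
  V(n1)=-0.07817+0.08055j  V(n2)=-0.9699+0.1254j  V(n3)=0.01033+0.1477j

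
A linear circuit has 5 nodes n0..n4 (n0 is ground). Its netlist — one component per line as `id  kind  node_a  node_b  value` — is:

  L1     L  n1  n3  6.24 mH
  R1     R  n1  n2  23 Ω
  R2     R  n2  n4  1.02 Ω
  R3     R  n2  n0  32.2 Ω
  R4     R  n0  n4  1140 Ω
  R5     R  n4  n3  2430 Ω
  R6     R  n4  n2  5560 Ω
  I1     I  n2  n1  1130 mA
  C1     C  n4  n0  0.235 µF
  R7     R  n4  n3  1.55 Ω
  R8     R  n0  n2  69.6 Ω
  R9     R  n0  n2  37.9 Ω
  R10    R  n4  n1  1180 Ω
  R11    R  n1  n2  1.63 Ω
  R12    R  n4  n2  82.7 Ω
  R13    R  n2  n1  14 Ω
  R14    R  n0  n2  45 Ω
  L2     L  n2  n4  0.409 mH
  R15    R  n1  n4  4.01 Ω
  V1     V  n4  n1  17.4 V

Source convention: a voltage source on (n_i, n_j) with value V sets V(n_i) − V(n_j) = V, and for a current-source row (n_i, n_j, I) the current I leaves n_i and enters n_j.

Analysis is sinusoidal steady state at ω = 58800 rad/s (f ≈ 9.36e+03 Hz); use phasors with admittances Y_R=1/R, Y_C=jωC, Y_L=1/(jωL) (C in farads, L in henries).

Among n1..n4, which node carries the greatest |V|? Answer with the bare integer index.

1

Element admittances at ω=58800 rad/s:
  Y(L1) = 0.000-0.002725j S between n1,n3
  Y(R1) = 0.04348+0.000j S between n1,n2
  Y(R2) = 0.9804+0.000j S between n2,n4
  Y(R3) = 0.03106+0.000j S between n2,n0
  Y(R4) = 0.0008772+0.000j S between n0,n4
  Y(R5) = 0.0004115+0.000j S between n4,n3
  Y(R6) = 0.0001799+0.000j S between n4,n2
  I1: injects 1.13 A into n1 (from n2)
  Y(C1) = 0.000+0.01382j S between n4,n0
  Y(R7) = 0.6452+0.000j S between n4,n3
  Y(R8) = 0.01437+0.000j S between n0,n2
  Y(R9) = 0.02639+0.000j S between n0,n2
  Y(R10) = 0.0008475+0.000j S between n4,n1
  Y(R11) = 0.6135+0.000j S between n1,n2
  Y(R12) = 0.01209+0.000j S between n4,n2
  Y(R13) = 0.07143+0.000j S between n2,n1
  Y(R14) = 0.02222+0.000j S between n0,n2
  Y(L2) = 0.000-0.04158j S between n2,n4
  Y(R15) = 0.2494+0.000j S between n1,n4
  V1: constraint V(n4)−V(n1) = 17.4
Assemble and solve the 5×5 MNA system:
  V(n1)=-9.615-1.003j  V(n2)=-0.2201-1.135j  V(n3)=7.785-0.9298j  V(n4)=7.785-1.003j
  i(V1)=-12.33+0.1431j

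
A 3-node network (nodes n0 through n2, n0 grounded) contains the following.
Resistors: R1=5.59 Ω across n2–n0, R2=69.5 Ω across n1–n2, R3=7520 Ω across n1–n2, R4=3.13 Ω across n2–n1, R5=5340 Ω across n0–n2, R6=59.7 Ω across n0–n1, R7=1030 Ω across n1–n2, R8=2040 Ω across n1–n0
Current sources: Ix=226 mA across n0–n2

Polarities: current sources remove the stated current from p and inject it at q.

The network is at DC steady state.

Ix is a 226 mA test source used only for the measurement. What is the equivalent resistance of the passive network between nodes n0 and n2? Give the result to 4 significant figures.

Apply KCL at each of the 2 non-ground nodes and solve the resulting linear system.
Node n1: branches {R2, R3, R4, R6, R7, R8} → V_1 = 1.100
Node n2: branches {R1, R2, R3, R4, R5, R7, Ix} → V_2 = 1.156

R_eq = 5.116 Ω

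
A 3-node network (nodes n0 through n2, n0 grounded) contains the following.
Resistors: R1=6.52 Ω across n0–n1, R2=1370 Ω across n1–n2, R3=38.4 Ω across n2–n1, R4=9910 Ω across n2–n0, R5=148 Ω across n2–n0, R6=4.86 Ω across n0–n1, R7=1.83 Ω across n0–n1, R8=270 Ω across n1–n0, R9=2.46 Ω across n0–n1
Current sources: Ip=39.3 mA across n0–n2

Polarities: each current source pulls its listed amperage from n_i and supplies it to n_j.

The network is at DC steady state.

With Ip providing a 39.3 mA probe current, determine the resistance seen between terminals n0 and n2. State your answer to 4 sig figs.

MNA unknowns: 2 node voltages V₁..V_2
R1: Y=0.1534 on G[0,1]
R2: Y=0.0007299 on G[1,2]
R3: Y=0.02604 on G[2,1]
R4: Y=0.0001009 on G[2,0]
R5: Y=0.006757 on G[2,0]
R6: Y=0.2058 on G[0,1]
R7: Y=0.5464 on G[0,1]
R8: Y=0.003704 on G[1,0]
R9: Y=0.4065 on G[0,1]
Ip: z[0]−=0.0393, z[2]+=0.0393
solve → V1=0.02368, V2=1.187

R_eq = 30.22 Ω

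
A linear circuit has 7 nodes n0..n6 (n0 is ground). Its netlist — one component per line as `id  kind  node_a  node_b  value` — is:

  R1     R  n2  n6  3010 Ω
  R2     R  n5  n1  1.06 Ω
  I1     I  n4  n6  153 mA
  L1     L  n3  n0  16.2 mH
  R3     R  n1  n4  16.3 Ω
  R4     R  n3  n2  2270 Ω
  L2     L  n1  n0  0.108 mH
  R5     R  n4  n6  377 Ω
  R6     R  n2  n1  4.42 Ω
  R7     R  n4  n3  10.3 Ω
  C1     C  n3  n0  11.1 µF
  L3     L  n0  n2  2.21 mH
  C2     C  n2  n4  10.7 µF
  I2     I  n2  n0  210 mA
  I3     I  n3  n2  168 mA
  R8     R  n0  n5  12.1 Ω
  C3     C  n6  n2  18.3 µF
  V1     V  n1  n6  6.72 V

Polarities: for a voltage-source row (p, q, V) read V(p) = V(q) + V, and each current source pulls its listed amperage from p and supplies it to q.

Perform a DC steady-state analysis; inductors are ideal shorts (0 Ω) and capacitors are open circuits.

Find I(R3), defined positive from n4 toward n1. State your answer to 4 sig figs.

MNA unknowns: 6 node voltages V₁..V_6 plus 4 source currents (L1, L2, L3, V1)
R1: Y=0.0003322 on G[2,6]
R2: Y=0.9434 on G[5,1]
I1: z[4]−=0.153, z[6]+=0.153
L1: row V3−V0=0, i_L1 at 3,0
R3: Y=0.06135 on G[1,4]
R4: Y=0.0004405 on G[3,2]
L2: row V1−V0=0, i_L2 at 1,0
R5: Y=0.002653 on G[4,6]
R6: Y=0.2262 on G[2,1]
R7: Y=0.09709 on G[4,3]
C1: Y=0.000 on G[3,0]
L3: row V0−V2=0, i_L3 at 0,2
C2: Y=0.000 on G[2,4]
I2: z[2]−=0.21, z[0]+=0.21
I3: z[3]−=0.168, z[2]+=0.168
R8: Y=0.08264 on G[0,5]
C3: Y=0.000 on G[6,2]
V1: row V1−V6=6.72, i_V1 at 1,6
solve → V1=0.000, V2=0.000, V3=0.000, V4=-1.060, V5=0.000, V6=-6.720
aux → i_L1=-0.2710, i_L2=0.1052, i_L3=0.04423, i_V1=-0.1702

-0.06506 A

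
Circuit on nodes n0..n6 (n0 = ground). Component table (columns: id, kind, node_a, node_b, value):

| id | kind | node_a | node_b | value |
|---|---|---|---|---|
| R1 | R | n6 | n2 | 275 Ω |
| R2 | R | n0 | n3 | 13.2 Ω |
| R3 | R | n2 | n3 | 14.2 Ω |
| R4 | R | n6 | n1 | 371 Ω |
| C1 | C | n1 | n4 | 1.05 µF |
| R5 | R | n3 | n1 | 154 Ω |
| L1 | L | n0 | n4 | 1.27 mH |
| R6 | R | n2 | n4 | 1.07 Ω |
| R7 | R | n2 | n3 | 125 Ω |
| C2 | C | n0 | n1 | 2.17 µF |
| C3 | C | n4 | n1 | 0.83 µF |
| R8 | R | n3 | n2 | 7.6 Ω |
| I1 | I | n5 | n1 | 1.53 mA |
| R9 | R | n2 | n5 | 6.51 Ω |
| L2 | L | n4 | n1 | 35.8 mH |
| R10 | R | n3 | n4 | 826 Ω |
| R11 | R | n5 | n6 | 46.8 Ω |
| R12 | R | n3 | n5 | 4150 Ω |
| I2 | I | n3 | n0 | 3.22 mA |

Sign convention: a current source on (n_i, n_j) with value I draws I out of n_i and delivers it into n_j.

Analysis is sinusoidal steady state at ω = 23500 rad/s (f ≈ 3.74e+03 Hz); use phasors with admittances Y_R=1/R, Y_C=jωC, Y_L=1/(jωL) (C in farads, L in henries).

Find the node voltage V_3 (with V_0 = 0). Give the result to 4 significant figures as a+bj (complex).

Element admittances at ω=23500 rad/s:
  Y(R1) = 0.003636+0.000j S between n6,n2
  Y(R2) = 0.07576+0.000j S between n0,n3
  Y(R3) = 0.07042+0.000j S between n2,n3
  Y(R4) = 0.002695+0.000j S between n6,n1
  Y(C1) = 0.000+0.02467j S between n1,n4
  Y(R5) = 0.006494+0.000j S between n3,n1
  Y(L1) = 0.000-0.03351j S between n0,n4
  Y(R6) = 0.9346+0.000j S between n2,n4
  Y(R7) = 0.008000+0.000j S between n2,n3
  Y(C2) = 0.000+0.05099j S between n0,n1
  Y(C3) = 0.000+0.01951j S between n4,n1
  Y(R8) = 0.1316+0.000j S between n3,n2
  I1: injects 0.00153 A into n1 (from n5)
  Y(R9) = 0.1536+0.000j S between n2,n5
  Y(L2) = 0.000-0.001189j S between n4,n1
  Y(R10) = 0.001211+0.000j S between n3,n4
  Y(R11) = 0.02137+0.000j S between n5,n6
  Y(R12) = 0.0002410+0.000j S between n3,n5
  I2: injects 0.00322 A into n0 (from n3)
Assemble and solve the 6×6 MNA system:
  V(n1)=-0.02326-0.01834j  V(n2)=-0.05365-0.01019j  V(n3)=-0.05011-0.007743j  V(n4)=-0.05291-0.01072j  V(n5)=-0.06288-0.01029j  V(n6)=-0.05782-0.01106j

-0.05011-0.007743j V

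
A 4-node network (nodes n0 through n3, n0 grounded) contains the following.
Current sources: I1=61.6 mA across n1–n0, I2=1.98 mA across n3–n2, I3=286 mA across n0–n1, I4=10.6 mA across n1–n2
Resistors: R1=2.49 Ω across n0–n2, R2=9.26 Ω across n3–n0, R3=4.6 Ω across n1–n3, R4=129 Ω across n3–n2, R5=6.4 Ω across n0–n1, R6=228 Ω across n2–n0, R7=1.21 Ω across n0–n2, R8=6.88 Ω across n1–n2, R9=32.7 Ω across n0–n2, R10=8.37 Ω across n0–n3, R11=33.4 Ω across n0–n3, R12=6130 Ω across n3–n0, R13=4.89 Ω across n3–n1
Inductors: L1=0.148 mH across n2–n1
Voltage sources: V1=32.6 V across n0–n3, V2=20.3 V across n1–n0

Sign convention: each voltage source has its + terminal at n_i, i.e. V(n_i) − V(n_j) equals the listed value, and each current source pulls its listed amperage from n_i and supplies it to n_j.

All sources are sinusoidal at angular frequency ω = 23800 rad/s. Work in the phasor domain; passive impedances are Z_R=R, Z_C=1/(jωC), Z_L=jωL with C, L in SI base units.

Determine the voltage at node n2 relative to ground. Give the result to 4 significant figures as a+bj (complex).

2.624-3.544j V

Apply KCL at each of the 3 non-ground nodes and solve the resulting linear system.
Node n1: branches {I1, R3, L1, I3, R5, R8, I4, R13, V2} → V_1 = 20.30+0.000j
Node n2: branches {R1, I2, R4, L1, R6, R7, R8, I4, R9} → V_2 = 2.624-3.544j
Node n3: branches {I2, R2, R3, R4, R10, R11, R12, R13, V1} → V_3 = -32.60+0.000j
Source currents: i(V1)=-30.99+0.02747j, i(V2)=-28.85+4.503j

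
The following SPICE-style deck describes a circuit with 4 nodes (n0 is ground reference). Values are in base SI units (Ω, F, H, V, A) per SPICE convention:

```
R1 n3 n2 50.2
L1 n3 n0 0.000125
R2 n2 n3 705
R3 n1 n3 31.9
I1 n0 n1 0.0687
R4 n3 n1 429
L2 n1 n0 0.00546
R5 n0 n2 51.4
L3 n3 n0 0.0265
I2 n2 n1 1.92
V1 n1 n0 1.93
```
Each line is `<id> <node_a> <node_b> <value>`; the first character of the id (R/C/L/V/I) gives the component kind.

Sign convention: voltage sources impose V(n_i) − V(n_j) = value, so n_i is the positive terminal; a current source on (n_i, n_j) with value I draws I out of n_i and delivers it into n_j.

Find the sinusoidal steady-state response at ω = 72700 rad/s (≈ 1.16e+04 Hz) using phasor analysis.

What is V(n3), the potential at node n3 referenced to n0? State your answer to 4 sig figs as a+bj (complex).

Element admittances at ω=72700 rad/s:
  Y(R1) = 0.01992+0.000j S between n3,n2
  Y(L1) = 0.000-0.1100j S between n3,n0
  Y(R2) = 0.001418+0.000j S between n2,n3
  Y(R3) = 0.03135+0.000j S between n1,n3
  I1: injects 0.0687 A into n1 (from n0)
  Y(R4) = 0.002331+0.000j S between n3,n1
  Y(L2) = 0.000-0.002519j S between n1,n0
  Y(R5) = 0.01946+0.000j S between n0,n2
  Y(L3) = 0.000-0.0005191j S between n3,n0
  I2: injects 1.92 A into n1 (from n2)
  V1: constraint V(n1)−V(n0) = 1.93
Assemble and solve the 4×4 MNA system:
  V(n1)=1.930+0.000j  V(n2)=-48.59-3.840j  V(n3)=-2.912-7.341j
  i(V1)=1.826-0.2424j

-2.912-7.341j V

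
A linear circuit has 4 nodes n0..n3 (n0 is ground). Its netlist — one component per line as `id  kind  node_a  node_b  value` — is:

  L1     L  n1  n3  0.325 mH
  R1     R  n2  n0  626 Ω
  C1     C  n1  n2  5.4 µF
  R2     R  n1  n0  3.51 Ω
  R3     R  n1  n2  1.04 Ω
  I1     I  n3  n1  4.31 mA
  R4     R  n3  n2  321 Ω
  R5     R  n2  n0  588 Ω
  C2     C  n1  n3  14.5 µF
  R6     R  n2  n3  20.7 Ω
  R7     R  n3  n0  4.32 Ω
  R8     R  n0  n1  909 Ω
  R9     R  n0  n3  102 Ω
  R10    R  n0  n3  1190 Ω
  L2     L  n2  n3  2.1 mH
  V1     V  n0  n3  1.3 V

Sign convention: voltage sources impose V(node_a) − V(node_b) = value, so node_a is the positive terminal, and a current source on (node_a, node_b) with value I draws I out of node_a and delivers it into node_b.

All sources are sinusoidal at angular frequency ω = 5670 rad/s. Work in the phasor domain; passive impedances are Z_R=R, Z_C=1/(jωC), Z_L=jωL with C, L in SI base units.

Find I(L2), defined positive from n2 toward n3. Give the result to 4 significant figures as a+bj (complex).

MNA unknowns: 3 node voltages V₁..V_3 plus 1 source current (V1)
L1: Y=0.000-0.5427j on G[1,3]
R1: Y=0.001597+0.000j on G[2,0]
C1: Y=0.000+0.03062j on G[1,2]
R2: Y=0.2849+0.000j on G[1,0]
R3: Y=0.9615+0.000j on G[1,2]
I1: z[3]−=0.00431, z[1]+=0.00431
R4: Y=0.003115+0.000j on G[3,2]
R5: Y=0.001701+0.000j on G[2,0]
C2: Y=0.000+0.08221j on G[1,3]
R6: Y=0.04831+0.000j on G[2,3]
R7: Y=0.2315+0.000j on G[3,0]
R8: Y=0.001100+0.000j on G[0,1]
R9: Y=0.009804+0.000j on G[0,3]
R10: Y=0.0008403+0.000j on G[0,3]
L2: Y=0.000-0.08398j on G[2,3]
V1: row V0−V3=1.3, i_V1 at 0,3
solve → V1=-0.9773+0.5027j, V2=-1.032+0.4995j, V3=-1.300+0.000j
aux → i_V1=-0.5977+0.1454j

0.04195-0.02252j A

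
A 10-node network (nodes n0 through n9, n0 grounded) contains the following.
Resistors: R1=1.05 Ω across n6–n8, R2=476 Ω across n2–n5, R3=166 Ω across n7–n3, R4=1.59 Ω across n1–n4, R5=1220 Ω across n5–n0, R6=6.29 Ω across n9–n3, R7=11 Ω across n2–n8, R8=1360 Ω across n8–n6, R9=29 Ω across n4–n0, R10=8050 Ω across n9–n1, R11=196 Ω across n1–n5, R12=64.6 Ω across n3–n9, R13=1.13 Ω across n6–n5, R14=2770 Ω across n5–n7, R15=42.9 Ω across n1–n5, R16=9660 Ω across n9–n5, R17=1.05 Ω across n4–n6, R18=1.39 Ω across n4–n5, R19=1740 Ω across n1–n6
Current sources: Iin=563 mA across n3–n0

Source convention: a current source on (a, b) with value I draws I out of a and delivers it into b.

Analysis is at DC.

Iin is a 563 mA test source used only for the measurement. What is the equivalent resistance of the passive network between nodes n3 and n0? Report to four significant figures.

Apply KCL at each of the 9 non-ground nodes and solve the resulting linear system.
Node n1: branches {R4, R10, R11, R15, R19} → V_1 = -16.14
Node n2: branches {R2, R7} → V_2 = -16.12
Node n3: branches {R3, R6, R12, Iin} → V_3 = -1007
Node n4: branches {R4, R9, R17, R18} → V_4 = -15.94
Node n5: branches {R2, R5, R11, R13, R14, R15, R16, R18} → V_5 = -16.30
Node n6: branches {R1, R8, R13, R17, R19} → V_6 = -16.11
Node n7: branches {R3, R14} → V_7 = -951.3
Node n8: branches {R1, R7, R8} → V_8 = -16.11
Node n9: branches {R6, R10, R12, R16} → V_9 = -1006

R_eq = 1789. Ω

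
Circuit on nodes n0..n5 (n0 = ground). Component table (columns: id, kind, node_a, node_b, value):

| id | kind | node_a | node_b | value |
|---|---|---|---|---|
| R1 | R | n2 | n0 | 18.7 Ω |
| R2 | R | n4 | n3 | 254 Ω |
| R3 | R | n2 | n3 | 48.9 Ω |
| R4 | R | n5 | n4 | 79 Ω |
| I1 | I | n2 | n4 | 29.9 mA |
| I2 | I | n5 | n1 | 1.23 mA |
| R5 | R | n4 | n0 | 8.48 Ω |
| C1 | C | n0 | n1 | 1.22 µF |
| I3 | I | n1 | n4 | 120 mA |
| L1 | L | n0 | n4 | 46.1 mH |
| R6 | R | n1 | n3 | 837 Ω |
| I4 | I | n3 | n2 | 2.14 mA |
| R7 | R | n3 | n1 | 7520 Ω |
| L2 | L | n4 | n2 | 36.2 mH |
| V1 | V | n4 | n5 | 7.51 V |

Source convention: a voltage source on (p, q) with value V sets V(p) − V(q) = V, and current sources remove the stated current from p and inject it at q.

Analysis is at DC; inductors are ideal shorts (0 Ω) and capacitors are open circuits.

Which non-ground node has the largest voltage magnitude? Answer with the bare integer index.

1

Element admittances at DC:
  Y(R1) = 0.05348 S between n2,n0
  Y(R2) = 0.003937 S between n4,n3
  Y(R3) = 0.02045 S between n2,n3
  Y(R4) = 0.01266 S between n5,n4
  I1: injects 0.0299 A into n4 (from n2)
  I2: injects 0.00123 A into n1 (from n5)
  Y(R5) = 0.1179 S between n4,n0
  Y(C1) = 0.000 S between n0,n1
  I3: injects 0.12 A into n4 (from n1)
  L1: short n0↔n4 (DC inductor)
  Y(R6) = 0.001195 S between n1,n3
  I4: injects 0.00214 A into n2 (from n3)
  Y(R7) = 0.0001330 S between n3,n1
  L2: short n4↔n2 (DC inductor)
  V1: constraint V(n4)−V(n5) = 7.51
Assemble and solve the 8×8 MNA system:
  V(n1)=-94.41  V(n2)=0.000  V(n3)=-4.958  V(n4)=0.000  V(n5)=-7.510
  i(L1)=0.000  i(L2)=0.1292  i(V1)=-0.09383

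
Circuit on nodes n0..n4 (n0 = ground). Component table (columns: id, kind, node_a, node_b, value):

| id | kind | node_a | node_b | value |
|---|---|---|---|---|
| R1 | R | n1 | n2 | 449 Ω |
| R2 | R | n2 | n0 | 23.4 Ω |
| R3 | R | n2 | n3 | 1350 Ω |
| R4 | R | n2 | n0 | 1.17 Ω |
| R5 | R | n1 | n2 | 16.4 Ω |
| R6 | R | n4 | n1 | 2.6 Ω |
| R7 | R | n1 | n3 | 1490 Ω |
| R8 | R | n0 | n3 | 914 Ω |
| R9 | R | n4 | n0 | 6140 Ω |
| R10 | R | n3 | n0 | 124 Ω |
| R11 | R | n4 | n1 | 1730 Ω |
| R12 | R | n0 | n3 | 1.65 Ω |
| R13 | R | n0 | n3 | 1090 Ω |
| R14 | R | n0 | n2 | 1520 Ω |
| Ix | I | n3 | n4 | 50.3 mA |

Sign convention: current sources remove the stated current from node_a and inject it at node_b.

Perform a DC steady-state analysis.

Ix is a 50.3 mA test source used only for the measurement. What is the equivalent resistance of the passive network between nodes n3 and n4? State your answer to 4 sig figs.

Apply KCL at each of the 4 non-ground nodes and solve the resulting linear system.
Node n1: branches {R1, R5, R6, R7, R11} → V_1 = 0.8386
Node n2: branches {R1, R2, R3, R4, R5, R14} → V_2 = 0.05503
Node n3: branches {R3, R7, R8, R10, R12, R13, Ix} → V_3 = -0.08047
Node n4: branches {R6, R9, R11, Ix} → V_4 = 0.9688

R_eq = 20.86 Ω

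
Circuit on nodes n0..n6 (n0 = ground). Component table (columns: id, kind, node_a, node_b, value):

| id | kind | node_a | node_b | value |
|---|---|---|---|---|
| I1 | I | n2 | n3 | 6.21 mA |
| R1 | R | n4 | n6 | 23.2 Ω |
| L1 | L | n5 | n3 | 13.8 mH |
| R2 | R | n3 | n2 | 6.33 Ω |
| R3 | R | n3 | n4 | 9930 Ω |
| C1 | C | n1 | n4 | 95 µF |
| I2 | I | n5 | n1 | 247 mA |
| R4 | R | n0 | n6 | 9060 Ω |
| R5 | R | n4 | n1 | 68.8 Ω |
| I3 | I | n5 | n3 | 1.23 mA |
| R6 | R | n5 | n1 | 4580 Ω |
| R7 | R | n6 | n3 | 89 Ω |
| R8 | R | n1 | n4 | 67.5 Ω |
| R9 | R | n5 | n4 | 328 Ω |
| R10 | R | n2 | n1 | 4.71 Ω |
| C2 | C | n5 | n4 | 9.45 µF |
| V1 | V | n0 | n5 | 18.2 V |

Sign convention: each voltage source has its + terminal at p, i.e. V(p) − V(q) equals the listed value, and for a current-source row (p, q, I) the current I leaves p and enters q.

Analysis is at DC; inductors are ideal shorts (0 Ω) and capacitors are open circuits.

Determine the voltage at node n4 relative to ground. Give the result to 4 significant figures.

MNA unknowns: 6 node voltages V₁..V_6 plus 2 source currents (L1, V1)
I1: z[2]−=0.00621, z[3]+=0.00621
R1: Y=0.04310 on G[4,6]
L1: row V5−V3=0, i_L1 at 5,3
R2: Y=0.1580 on G[3,2]
R3: Y=0.0001007 on G[3,4]
C1: Y=0.000 on G[1,4]
I2: z[5]−=0.247, z[1]+=0.247
R4: Y=0.0001104 on G[0,6]
R5: Y=0.01453 on G[4,1]
I3: z[5]−=0.00123, z[3]+=0.00123
R6: Y=0.0002183 on G[5,1]
R7: Y=0.01124 on G[6,3]
R8: Y=0.01481 on G[1,4]
R9: Y=0.003049 on G[5,4]
R10: Y=0.2123 on G[2,1]
C2: Y=0.000 on G[5,4]
V1: row V0−V5=18.2, i_V1 at 0,5
solve → V1=-15.74, V2=-16.81, V3=-18.20, V4=-16.42, V5=-18.20, V6=-16.75
aux → i_L1=-0.2441, i_V1=-0.001849

-16.42 V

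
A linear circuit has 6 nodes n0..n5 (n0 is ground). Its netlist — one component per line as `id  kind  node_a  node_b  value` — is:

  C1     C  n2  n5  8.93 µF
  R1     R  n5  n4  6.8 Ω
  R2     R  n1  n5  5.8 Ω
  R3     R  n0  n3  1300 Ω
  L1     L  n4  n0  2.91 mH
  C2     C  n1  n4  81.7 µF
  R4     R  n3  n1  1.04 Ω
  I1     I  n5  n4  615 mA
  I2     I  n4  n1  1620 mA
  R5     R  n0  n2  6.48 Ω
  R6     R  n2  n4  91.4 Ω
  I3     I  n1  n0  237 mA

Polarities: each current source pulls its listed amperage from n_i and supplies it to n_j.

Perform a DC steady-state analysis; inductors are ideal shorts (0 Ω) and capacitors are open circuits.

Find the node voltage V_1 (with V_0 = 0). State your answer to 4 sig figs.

Apply KCL at each of the 5 non-ground nodes and solve the resulting linear system.
Node n1: branches {R2, C2, R4, I2, I3} → V_1 = 13.12
Node n2: branches {C1, R5, R6} → V_2 = 0.000
Node n3: branches {R3, R4} → V_3 = 13.11
Node n4: branches {R1, L1, C2, I1, I2, R6} → V_4 = 0.000
Node n5: branches {C1, R1, R2, I1} → V_5 = 5.154
Source currents: i(L1)=-0.2471

13.12 V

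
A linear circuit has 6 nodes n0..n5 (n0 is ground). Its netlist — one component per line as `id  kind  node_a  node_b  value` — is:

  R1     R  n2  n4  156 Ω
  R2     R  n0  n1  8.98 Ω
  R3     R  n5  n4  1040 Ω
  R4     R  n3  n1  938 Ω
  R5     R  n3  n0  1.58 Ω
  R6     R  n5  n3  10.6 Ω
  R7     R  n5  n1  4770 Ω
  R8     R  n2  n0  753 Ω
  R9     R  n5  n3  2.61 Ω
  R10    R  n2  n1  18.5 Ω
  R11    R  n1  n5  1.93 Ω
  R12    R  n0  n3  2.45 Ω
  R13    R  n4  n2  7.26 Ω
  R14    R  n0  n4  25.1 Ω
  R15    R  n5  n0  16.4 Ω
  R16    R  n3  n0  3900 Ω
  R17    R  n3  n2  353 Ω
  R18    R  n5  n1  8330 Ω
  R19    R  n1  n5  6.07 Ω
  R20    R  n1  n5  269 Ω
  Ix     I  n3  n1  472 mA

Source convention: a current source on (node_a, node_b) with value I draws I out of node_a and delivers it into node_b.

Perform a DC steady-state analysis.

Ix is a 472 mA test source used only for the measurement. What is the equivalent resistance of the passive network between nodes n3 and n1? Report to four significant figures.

R_eq = 2.418 Ω

Element admittances at DC:
  Y(R1) = 0.006410 S between n2,n4
  Y(R2) = 0.1114 S between n0,n1
  Y(R3) = 0.0009615 S between n5,n4
  Y(R4) = 0.001066 S between n3,n1
  Y(R5) = 0.6329 S between n3,n0
  Y(R6) = 0.09434 S between n5,n3
  Y(R7) = 0.0002096 S between n5,n1
  Y(R8) = 0.001328 S between n2,n0
  Y(R9) = 0.3831 S between n5,n3
  Y(R10) = 0.05405 S between n2,n1
  Y(R11) = 0.5181 S between n1,n5
  Y(R12) = 0.4082 S between n0,n3
  Y(R13) = 0.1377 S between n4,n2
  Y(R14) = 0.03984 S between n0,n4
  Y(R15) = 0.06098 S between n5,n0
  Y(R16) = 0.0002564 S between n3,n0
  Y(R17) = 0.002833 S between n3,n2
  Y(R18) = 0.0001200 S between n5,n1
  Y(R19) = 0.1647 S between n1,n5
  Y(R20) = 0.003717 S between n1,n5
  Ix: injects 0.472 A into n1 (from n3)
Assemble and solve the 5×5 MNA system:
  V(n1)=0.9883  V(n2)=0.5928  V(n3)=-0.1532  V(n4)=0.4646  V(n5)=0.4943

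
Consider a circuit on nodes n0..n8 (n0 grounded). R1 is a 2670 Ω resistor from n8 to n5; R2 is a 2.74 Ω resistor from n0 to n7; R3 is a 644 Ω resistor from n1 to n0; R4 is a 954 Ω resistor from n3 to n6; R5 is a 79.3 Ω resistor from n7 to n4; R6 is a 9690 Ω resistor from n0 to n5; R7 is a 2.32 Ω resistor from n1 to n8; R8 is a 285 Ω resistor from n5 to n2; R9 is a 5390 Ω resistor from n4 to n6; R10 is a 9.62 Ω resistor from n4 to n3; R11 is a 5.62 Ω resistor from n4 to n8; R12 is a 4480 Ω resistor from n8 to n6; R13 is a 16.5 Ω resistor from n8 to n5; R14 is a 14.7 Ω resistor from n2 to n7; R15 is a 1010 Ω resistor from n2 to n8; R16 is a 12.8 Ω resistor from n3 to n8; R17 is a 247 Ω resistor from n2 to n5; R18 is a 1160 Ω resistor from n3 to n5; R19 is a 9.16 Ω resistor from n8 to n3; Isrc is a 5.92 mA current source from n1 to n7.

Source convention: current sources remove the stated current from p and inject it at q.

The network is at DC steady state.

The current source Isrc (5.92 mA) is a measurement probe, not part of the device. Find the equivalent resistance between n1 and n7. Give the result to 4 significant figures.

R_eq = 50.62 Ω

Apply KCL at each of the 8 non-ground nodes and solve the resulting linear system.
Node n1: branches {R3, R7, Isrc} → V_1 = -0.2984
Node n2: branches {R8, R14, R15, R17} → V_2 = -0.02788
Node n3: branches {R4, R10, R16, R18, R19} → V_3 = -0.2806
Node n4: branches {R5, R9, R10, R11} → V_4 = -0.2716
Node n5: branches {R1, R6, R8, R13, R17, R18} → V_5 = -0.2572
Node n6: branches {R4, R9, R12} → V_6 = -0.2802
Node n7: branches {R2, R5, R14, Isrc} → V_7 = 0.001342
Node n8: branches {R1, R7, R11, R12, R13, R15, R16, R19} → V_8 = -0.2857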